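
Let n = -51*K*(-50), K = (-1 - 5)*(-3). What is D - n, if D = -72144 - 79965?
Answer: -198009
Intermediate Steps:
K = 18 (K = -6*(-3) = 18)
D = -152109
n = 45900 (n = -51*18*(-50) = -918*(-50) = 45900)
D - n = -152109 - 1*45900 = -152109 - 45900 = -198009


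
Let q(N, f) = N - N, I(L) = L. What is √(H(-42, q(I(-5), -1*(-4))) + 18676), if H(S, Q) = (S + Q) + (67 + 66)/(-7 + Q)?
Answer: √18615 ≈ 136.44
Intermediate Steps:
q(N, f) = 0
H(S, Q) = Q + S + 133/(-7 + Q) (H(S, Q) = (Q + S) + 133/(-7 + Q) = Q + S + 133/(-7 + Q))
√(H(-42, q(I(-5), -1*(-4))) + 18676) = √((133 + 0² - 7*0 - 7*(-42) + 0*(-42))/(-7 + 0) + 18676) = √((133 + 0 + 0 + 294 + 0)/(-7) + 18676) = √(-⅐*427 + 18676) = √(-61 + 18676) = √18615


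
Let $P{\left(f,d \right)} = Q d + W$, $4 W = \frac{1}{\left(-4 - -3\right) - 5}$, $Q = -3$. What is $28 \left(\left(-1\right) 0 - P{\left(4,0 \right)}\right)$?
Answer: $\frac{7}{6} \approx 1.1667$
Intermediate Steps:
$W = - \frac{1}{24}$ ($W = \frac{1}{4 \left(\left(-4 - -3\right) - 5\right)} = \frac{1}{4 \left(\left(-4 + 3\right) - 5\right)} = \frac{1}{4 \left(-1 - 5\right)} = \frac{1}{4 \left(-6\right)} = \frac{1}{4} \left(- \frac{1}{6}\right) = - \frac{1}{24} \approx -0.041667$)
$P{\left(f,d \right)} = - \frac{1}{24} - 3 d$ ($P{\left(f,d \right)} = - 3 d - \frac{1}{24} = - \frac{1}{24} - 3 d$)
$28 \left(\left(-1\right) 0 - P{\left(4,0 \right)}\right) = 28 \left(\left(-1\right) 0 - \left(- \frac{1}{24} - 0\right)\right) = 28 \left(0 - \left(- \frac{1}{24} + 0\right)\right) = 28 \left(0 - - \frac{1}{24}\right) = 28 \left(0 + \frac{1}{24}\right) = 28 \cdot \frac{1}{24} = \frac{7}{6}$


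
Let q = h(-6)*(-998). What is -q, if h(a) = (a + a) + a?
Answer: -17964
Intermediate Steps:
h(a) = 3*a (h(a) = 2*a + a = 3*a)
q = 17964 (q = (3*(-6))*(-998) = -18*(-998) = 17964)
-q = -1*17964 = -17964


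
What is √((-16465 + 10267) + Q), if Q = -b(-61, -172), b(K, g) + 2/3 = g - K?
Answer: 31*I*√57/3 ≈ 78.015*I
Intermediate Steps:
b(K, g) = -⅔ + g - K (b(K, g) = -⅔ + (g - K) = -⅔ + g - K)
Q = 335/3 (Q = -(-⅔ - 172 - 1*(-61)) = -(-⅔ - 172 + 61) = -1*(-335/3) = 335/3 ≈ 111.67)
√((-16465 + 10267) + Q) = √((-16465 + 10267) + 335/3) = √(-6198 + 335/3) = √(-18259/3) = 31*I*√57/3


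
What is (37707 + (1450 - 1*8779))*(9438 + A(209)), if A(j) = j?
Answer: 293056566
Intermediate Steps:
(37707 + (1450 - 1*8779))*(9438 + A(209)) = (37707 + (1450 - 1*8779))*(9438 + 209) = (37707 + (1450 - 8779))*9647 = (37707 - 7329)*9647 = 30378*9647 = 293056566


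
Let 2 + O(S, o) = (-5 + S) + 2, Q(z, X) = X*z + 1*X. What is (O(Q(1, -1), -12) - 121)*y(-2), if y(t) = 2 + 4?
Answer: -768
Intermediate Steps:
y(t) = 6
Q(z, X) = X + X*z (Q(z, X) = X*z + X = X + X*z)
O(S, o) = -5 + S (O(S, o) = -2 + ((-5 + S) + 2) = -2 + (-3 + S) = -5 + S)
(O(Q(1, -1), -12) - 121)*y(-2) = ((-5 - (1 + 1)) - 121)*6 = ((-5 - 1*2) - 121)*6 = ((-5 - 2) - 121)*6 = (-7 - 121)*6 = -128*6 = -768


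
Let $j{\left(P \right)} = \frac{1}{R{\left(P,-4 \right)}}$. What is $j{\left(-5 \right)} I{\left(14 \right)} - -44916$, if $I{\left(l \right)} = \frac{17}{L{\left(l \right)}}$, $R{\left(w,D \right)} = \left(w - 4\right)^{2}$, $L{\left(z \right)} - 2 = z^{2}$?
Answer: $\frac{720362825}{16038} \approx 44916.0$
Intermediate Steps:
$L{\left(z \right)} = 2 + z^{2}$
$R{\left(w,D \right)} = \left(-4 + w\right)^{2}$
$j{\left(P \right)} = \frac{1}{\left(-4 + P\right)^{2}}$
$I{\left(l \right)} = \frac{17}{2 + l^{2}}$
$j{\left(-5 \right)} I{\left(14 \right)} - -44916 = \frac{17 \frac{1}{2 + 14^{2}}}{\left(-4 - 5\right)^{2}} - -44916 = \frac{17 \frac{1}{2 + 196}}{81} + 44916 = \frac{17 \cdot \frac{1}{198}}{81} + 44916 = \frac{1}{81} \cdot \frac{17}{198} + 44916 = \frac{17}{16038} + 44916 = \frac{720362825}{16038}$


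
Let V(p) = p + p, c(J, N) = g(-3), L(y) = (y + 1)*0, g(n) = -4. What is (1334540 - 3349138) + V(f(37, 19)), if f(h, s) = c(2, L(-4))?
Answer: -2014606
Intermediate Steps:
L(y) = 0 (L(y) = (1 + y)*0 = 0)
c(J, N) = -4
f(h, s) = -4
V(p) = 2*p
(1334540 - 3349138) + V(f(37, 19)) = (1334540 - 3349138) + 2*(-4) = -2014598 - 8 = -2014606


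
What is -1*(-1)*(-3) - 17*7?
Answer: -122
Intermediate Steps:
-1*(-1)*(-3) - 17*7 = 1*(-3) - 119 = -3 - 119 = -122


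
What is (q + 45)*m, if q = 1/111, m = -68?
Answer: -339728/111 ≈ -3060.6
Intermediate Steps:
q = 1/111 ≈ 0.0090090
(q + 45)*m = (1/111 + 45)*(-68) = (4996/111)*(-68) = -339728/111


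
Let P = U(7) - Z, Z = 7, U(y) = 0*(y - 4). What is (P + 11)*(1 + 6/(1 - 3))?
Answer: -8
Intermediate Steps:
U(y) = 0 (U(y) = 0*(-4 + y) = 0)
P = -7 (P = 0 - 1*7 = 0 - 7 = -7)
(P + 11)*(1 + 6/(1 - 3)) = (-7 + 11)*(1 + 6/(1 - 3)) = 4*(1 + 6/(-2)) = 4*(1 + 6*(-1/2)) = 4*(1 - 3) = 4*(-2) = -8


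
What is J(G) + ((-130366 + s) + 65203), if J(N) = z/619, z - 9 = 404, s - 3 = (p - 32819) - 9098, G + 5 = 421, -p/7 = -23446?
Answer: 35311268/619 ≈ 57046.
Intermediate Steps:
p = 164122 (p = -7*(-23446) = 164122)
G = 416 (G = -5 + 421 = 416)
s = 122208 (s = 3 + ((164122 - 32819) - 9098) = 3 + (131303 - 9098) = 3 + 122205 = 122208)
z = 413 (z = 9 + 404 = 413)
J(N) = 413/619
J(G) + ((-130366 + s) + 65203) = 413/619 + ((-130366 + 122208) + 65203) = 413/619 + (-8158 + 65203) = 413/619 + 57045 = 35311268/619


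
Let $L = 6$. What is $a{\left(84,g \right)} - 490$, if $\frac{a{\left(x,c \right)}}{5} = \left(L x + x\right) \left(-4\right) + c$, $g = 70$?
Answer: $-11900$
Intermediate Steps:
$a{\left(x,c \right)} = - 140 x + 5 c$ ($a{\left(x,c \right)} = 5 \left(\left(6 x + x\right) \left(-4\right) + c\right) = 5 \left(7 x \left(-4\right) + c\right) = 5 \left(- 28 x + c\right) = 5 \left(c - 28 x\right) = - 140 x + 5 c$)
$a{\left(84,g \right)} - 490 = \left(\left(-140\right) 84 + 5 \cdot 70\right) - 490 = \left(-11760 + 350\right) - 490 = -11410 - 490 = -11900$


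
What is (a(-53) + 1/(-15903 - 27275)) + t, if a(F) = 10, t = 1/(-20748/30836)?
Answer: 146675267/17228022 ≈ 8.5138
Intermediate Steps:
t = -593/399 (t = 1/(-20748*1/30836) = 1/(-399/593) = -593/399 ≈ -1.4862)
(a(-53) + 1/(-15903 - 27275)) + t = (10 + 1/(-15903 - 27275)) - 593/399 = (10 + 1/(-43178)) - 593/399 = (10 - 1/43178) - 593/399 = 431779/43178 - 593/399 = 146675267/17228022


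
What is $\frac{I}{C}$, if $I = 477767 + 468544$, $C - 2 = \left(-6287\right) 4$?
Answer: $- \frac{315437}{8382} \approx -37.633$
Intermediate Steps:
$C = -25146$ ($C = 2 - 25148 = -25146$)
$I = 946311$
$\frac{I}{C} = \frac{946311}{-25146} = 946311 \left(- \frac{1}{25146}\right) = - \frac{315437}{8382}$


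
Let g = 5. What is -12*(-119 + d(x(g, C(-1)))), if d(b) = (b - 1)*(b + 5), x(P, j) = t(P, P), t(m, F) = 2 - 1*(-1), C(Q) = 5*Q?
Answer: 1236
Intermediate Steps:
t(m, F) = 3 (t(m, F) = 2 + 1 = 3)
x(P, j) = 3
d(b) = (-1 + b)*(5 + b)
-12*(-119 + d(x(g, C(-1)))) = -12*(-119 + (-5 + 3² + 4*3)) = -12*(-119 + (-5 + 9 + 12)) = -12*(-119 + 16) = -12*(-103) = 1236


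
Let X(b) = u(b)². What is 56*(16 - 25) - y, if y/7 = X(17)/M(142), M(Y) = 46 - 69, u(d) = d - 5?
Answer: -10584/23 ≈ -460.17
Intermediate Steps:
u(d) = -5 + d
X(b) = (-5 + b)²
M(Y) = -23
y = -1008/23 (y = 7*((-5 + 17)²/(-23)) = 7*(12²*(-1/23)) = 7*(144*(-1/23)) = 7*(-144/23) = -1008/23 ≈ -43.826)
56*(16 - 25) - y = 56*(16 - 25) - 1*(-1008/23) = 56*(-9) + 1008/23 = -504 + 1008/23 = -10584/23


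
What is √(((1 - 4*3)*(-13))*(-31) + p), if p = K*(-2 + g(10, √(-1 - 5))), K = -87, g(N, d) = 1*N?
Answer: I*√5129 ≈ 71.617*I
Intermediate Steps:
g(N, d) = N
p = -696 (p = -87*(-2 + 10) = -87*8 = -696)
√(((1 - 4*3)*(-13))*(-31) + p) = √(((1 - 4*3)*(-13))*(-31) - 696) = √(((1 - 12)*(-13))*(-31) - 696) = √(-11*(-13)*(-31) - 696) = √(143*(-31) - 696) = √(-4433 - 696) = √(-5129) = I*√5129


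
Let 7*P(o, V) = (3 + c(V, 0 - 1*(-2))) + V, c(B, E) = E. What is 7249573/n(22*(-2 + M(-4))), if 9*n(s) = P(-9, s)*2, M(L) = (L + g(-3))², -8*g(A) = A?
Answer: 7307569584/8003 ≈ 9.1310e+5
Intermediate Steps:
g(A) = -A/8
M(L) = (3/8 + L)² (M(L) = (L - ⅛*(-3))² = (L + 3/8)² = (3/8 + L)²)
P(o, V) = 5/7 + V/7 (P(o, V) = ((3 + (0 - 1*(-2))) + V)/7 = ((3 + (0 + 2)) + V)/7 = ((3 + 2) + V)/7 = (5 + V)/7 = 5/7 + V/7)
n(s) = 10/63 + 2*s/63 (n(s) = ((5/7 + s/7)*2)/9 = (10/7 + 2*s/7)/9 = 10/63 + 2*s/63)
7249573/n(22*(-2 + M(-4))) = 7249573/(10/63 + 2*(22*(-2 + (3 + 8*(-4))²/64))/63) = 7249573/(10/63 + 2*(22*(-2 + (3 - 32)²/64))/63) = 7249573/(10/63 + 2*(22*(-2 + (1/64)*(-29)²))/63) = 7249573/(10/63 + 2*(22*(-2 + (1/64)*841))/63) = 7249573/(10/63 + 2*(22*(-2 + 841/64))/63) = 7249573/(10/63 + 2*(22*(713/64))/63) = 7249573/(10/63 + (2/63)*(7843/32)) = 7249573/(10/63 + 7843/1008) = 7249573/(8003/1008) = 7249573*(1008/8003) = 7307569584/8003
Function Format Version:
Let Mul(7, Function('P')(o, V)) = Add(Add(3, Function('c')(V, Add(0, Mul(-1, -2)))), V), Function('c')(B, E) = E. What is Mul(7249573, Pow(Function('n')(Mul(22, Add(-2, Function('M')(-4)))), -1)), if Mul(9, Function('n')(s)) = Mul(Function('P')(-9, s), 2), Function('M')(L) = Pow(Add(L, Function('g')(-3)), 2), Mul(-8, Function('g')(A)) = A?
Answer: Rational(7307569584, 8003) ≈ 9.1310e+5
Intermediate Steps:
Function('g')(A) = Mul(Rational(-1, 8), A)
Function('M')(L) = Pow(Add(Rational(3, 8), L), 2) (Function('M')(L) = Pow(Add(L, Mul(Rational(-1, 8), -3)), 2) = Pow(Add(L, Rational(3, 8)), 2) = Pow(Add(Rational(3, 8), L), 2))
Function('P')(o, V) = Add(Rational(5, 7), Mul(Rational(1, 7), V)) (Function('P')(o, V) = Mul(Rational(1, 7), Add(Add(3, Add(0, Mul(-1, -2))), V)) = Mul(Rational(1, 7), Add(Add(3, Add(0, 2)), V)) = Mul(Rational(1, 7), Add(Add(3, 2), V)) = Mul(Rational(1, 7), Add(5, V)) = Add(Rational(5, 7), Mul(Rational(1, 7), V)))
Function('n')(s) = Add(Rational(10, 63), Mul(Rational(2, 63), s)) (Function('n')(s) = Mul(Rational(1, 9), Mul(Add(Rational(5, 7), Mul(Rational(1, 7), s)), 2)) = Mul(Rational(1, 9), Add(Rational(10, 7), Mul(Rational(2, 7), s))) = Add(Rational(10, 63), Mul(Rational(2, 63), s)))
Mul(7249573, Pow(Function('n')(Mul(22, Add(-2, Function('M')(-4)))), -1)) = Mul(7249573, Pow(Add(Rational(10, 63), Mul(Rational(2, 63), Mul(22, Add(-2, Mul(Rational(1, 64), Pow(Add(3, Mul(8, -4)), 2)))))), -1)) = Mul(7249573, Pow(Add(Rational(10, 63), Mul(Rational(2, 63), Mul(22, Add(-2, Mul(Rational(1, 64), Pow(Add(3, -32), 2)))))), -1)) = Mul(7249573, Pow(Add(Rational(10, 63), Mul(Rational(2, 63), Mul(22, Add(-2, Mul(Rational(1, 64), Pow(-29, 2)))))), -1)) = Mul(7249573, Pow(Add(Rational(10, 63), Mul(Rational(2, 63), Mul(22, Add(-2, Mul(Rational(1, 64), 841))))), -1)) = Mul(7249573, Pow(Add(Rational(10, 63), Mul(Rational(2, 63), Mul(22, Add(-2, Rational(841, 64))))), -1)) = Mul(7249573, Pow(Add(Rational(10, 63), Mul(Rational(2, 63), Mul(22, Rational(713, 64)))), -1)) = Mul(7249573, Pow(Add(Rational(10, 63), Mul(Rational(2, 63), Rational(7843, 32))), -1)) = Mul(7249573, Pow(Add(Rational(10, 63), Rational(7843, 1008)), -1)) = Mul(7249573, Pow(Rational(8003, 1008), -1)) = Mul(7249573, Rational(1008, 8003)) = Rational(7307569584, 8003)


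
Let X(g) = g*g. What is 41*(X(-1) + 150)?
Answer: 6191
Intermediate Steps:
X(g) = g**2
41*(X(-1) + 150) = 41*((-1)**2 + 150) = 41*(1 + 150) = 41*151 = 6191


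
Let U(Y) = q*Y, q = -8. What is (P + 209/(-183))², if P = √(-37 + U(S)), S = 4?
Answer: (209 - 183*I*√69)²/33489 ≈ -67.696 - 18.974*I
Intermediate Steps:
U(Y) = -8*Y
P = I*√69 (P = √(-37 - 8*4) = √(-37 - 32) = √(-69) = I*√69 ≈ 8.3066*I)
(P + 209/(-183))² = (I*√69 + 209/(-183))² = (I*√69 + 209*(-1/183))² = (I*√69 - 209/183)² = (-209/183 + I*√69)²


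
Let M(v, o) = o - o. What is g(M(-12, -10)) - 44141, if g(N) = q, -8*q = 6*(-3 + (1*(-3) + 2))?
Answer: -44138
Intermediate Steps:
M(v, o) = 0
q = 3 (q = -3*(-3 + (1*(-3) + 2))/4 = -3*(-3 + (-3 + 2))/4 = -3*(-3 - 1)/4 = -3*(-4)/4 = -⅛*(-24) = 3)
g(N) = 3
g(M(-12, -10)) - 44141 = 3 - 44141 = -44138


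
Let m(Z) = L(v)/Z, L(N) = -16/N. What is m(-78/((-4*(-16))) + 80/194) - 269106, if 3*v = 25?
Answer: -16839158958/62575 ≈ -2.6910e+5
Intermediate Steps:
v = 25/3 (v = (1/3)*25 = 25/3 ≈ 8.3333)
m(Z) = -48/(25*Z) (m(Z) = (-16/25/3)/Z = (-16*3/25)/Z = -48/(25*Z))
m(-78/((-4*(-16))) + 80/194) - 269106 = -48/(25*(-78/((-4*(-16))) + 80/194)) - 269106 = -48/(25*(-78/64 + 80*(1/194))) - 269106 = -48/(25*(-78*1/64 + 40/97)) - 269106 = -48/(25*(-39/32 + 40/97)) - 269106 = -48/(25*(-2503/3104)) - 269106 = -48/25*(-3104/2503) - 269106 = 148992/62575 - 269106 = -16839158958/62575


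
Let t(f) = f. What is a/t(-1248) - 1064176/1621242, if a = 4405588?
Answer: -297660516331/84304584 ≈ -3530.8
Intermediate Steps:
a/t(-1248) - 1064176/1621242 = 4405588/(-1248) - 1064176/1621242 = 4405588*(-1/1248) - 1064176*1/1621242 = -1101397/312 - 532088/810621 = -297660516331/84304584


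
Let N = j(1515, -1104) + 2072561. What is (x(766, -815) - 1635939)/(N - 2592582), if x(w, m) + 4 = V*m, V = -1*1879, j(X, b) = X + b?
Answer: 52279/259805 ≈ 0.20122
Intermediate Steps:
V = -1879
x(w, m) = -4 - 1879*m
N = 2072972 (N = (1515 - 1104) + 2072561 = 411 + 2072561 = 2072972)
(x(766, -815) - 1635939)/(N - 2592582) = ((-4 - 1879*(-815)) - 1635939)/(2072972 - 2592582) = ((-4 + 1531385) - 1635939)/(-519610) = (1531381 - 1635939)*(-1/519610) = -104558*(-1/519610) = 52279/259805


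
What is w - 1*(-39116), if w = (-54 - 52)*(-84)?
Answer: 48020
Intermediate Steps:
w = 8904 (w = -106*(-84) = 8904)
w - 1*(-39116) = 8904 - 1*(-39116) = 8904 + 39116 = 48020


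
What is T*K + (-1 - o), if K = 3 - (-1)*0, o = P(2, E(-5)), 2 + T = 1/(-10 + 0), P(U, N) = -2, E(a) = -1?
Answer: -53/10 ≈ -5.3000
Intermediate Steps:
T = -21/10 (T = -2 + 1/(-10 + 0) = -2 + 1/(-10) = -2 - ⅒ = -21/10 ≈ -2.1000)
o = -2
K = 3 (K = 3 - 1*0 = 3 + 0 = 3)
T*K + (-1 - o) = -21/10*3 + (-1 - 1*(-2)) = -63/10 + (-1 + 2) = -63/10 + 1 = -53/10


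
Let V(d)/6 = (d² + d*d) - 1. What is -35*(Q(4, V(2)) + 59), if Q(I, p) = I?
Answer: -2205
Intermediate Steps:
V(d) = -6 + 12*d² (V(d) = 6*((d² + d*d) - 1) = 6*((d² + d²) - 1) = 6*(2*d² - 1) = 6*(-1 + 2*d²) = -6 + 12*d²)
-35*(Q(4, V(2)) + 59) = -35*(4 + 59) = -35*63 = -2205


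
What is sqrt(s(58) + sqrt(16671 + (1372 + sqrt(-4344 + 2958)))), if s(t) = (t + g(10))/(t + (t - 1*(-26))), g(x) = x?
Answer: sqrt(2414 + 5041*sqrt(18043 + 3*I*sqrt(154)))/71 ≈ 11.61 + 0.0059678*I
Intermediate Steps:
s(t) = (10 + t)/(26 + 2*t) (s(t) = (t + 10)/(t + (t - 1*(-26))) = (10 + t)/(t + (t + 26)) = (10 + t)/(t + (26 + t)) = (10 + t)/(26 + 2*t))
sqrt(s(58) + sqrt(16671 + (1372 + sqrt(-4344 + 2958)))) = sqrt((10 + 58)/(2*(13 + 58)) + sqrt(16671 + (1372 + sqrt(-4344 + 2958)))) = sqrt((1/2)*68/71 + sqrt(16671 + (1372 + sqrt(-1386)))) = sqrt((1/2)*(1/71)*68 + sqrt(16671 + (1372 + 3*I*sqrt(154)))) = sqrt(34/71 + sqrt(18043 + 3*I*sqrt(154)))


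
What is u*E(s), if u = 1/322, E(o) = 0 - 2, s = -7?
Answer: -1/161 ≈ -0.0062112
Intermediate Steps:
E(o) = -2
u = 1/322 ≈ 0.0031056
u*E(s) = (1/322)*(-2) = -1/161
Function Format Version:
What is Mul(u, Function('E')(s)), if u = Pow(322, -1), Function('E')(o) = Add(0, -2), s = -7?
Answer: Rational(-1, 161) ≈ -0.0062112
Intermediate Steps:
Function('E')(o) = -2
u = Rational(1, 322) ≈ 0.0031056
Mul(u, Function('E')(s)) = Mul(Rational(1, 322), -2) = Rational(-1, 161)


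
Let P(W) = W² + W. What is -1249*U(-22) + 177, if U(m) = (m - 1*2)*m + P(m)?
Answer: -1236333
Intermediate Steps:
P(W) = W + W²
U(m) = m*(1 + m) + m*(-2 + m) (U(m) = (m - 1*2)*m + m*(1 + m) = (m - 2)*m + m*(1 + m) = (-2 + m)*m + m*(1 + m) = m*(-2 + m) + m*(1 + m) = m*(1 + m) + m*(-2 + m))
-1249*U(-22) + 177 = -(-27478)*(-1 + 2*(-22)) + 177 = -(-27478)*(-1 - 44) + 177 = -(-27478)*(-45) + 177 = -1249*990 + 177 = -1236510 + 177 = -1236333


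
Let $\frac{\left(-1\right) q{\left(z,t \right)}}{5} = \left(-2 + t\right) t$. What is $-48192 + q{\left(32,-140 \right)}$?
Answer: $-147592$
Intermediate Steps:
$q{\left(z,t \right)} = - 5 t \left(-2 + t\right)$ ($q{\left(z,t \right)} = - 5 \left(-2 + t\right) t = - 5 t \left(-2 + t\right)$)
$-48192 + q{\left(32,-140 \right)} = -48192 + 5 \left(-140\right) \left(2 - -140\right) = -48192 + 5 \left(-140\right) \left(2 + 140\right) = -48192 + 5 \left(-140\right) 142 = -48192 - 99400 = -147592$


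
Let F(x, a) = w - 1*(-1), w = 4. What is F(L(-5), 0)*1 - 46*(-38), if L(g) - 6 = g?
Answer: 1753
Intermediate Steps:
L(g) = 6 + g
F(x, a) = 5 (F(x, a) = 4 - 1*(-1) = 4 + 1 = 5)
F(L(-5), 0)*1 - 46*(-38) = 5*1 - 46*(-38) = 5 + 1748 = 1753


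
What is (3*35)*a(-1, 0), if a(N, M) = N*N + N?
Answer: 0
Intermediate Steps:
a(N, M) = N + N² (a(N, M) = N² + N = N + N²)
(3*35)*a(-1, 0) = (3*35)*(-(1 - 1)) = 105*(-1*0) = 105*0 = 0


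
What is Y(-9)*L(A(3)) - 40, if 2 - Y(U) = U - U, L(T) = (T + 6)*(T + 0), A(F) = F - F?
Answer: -40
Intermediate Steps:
A(F) = 0
L(T) = T*(6 + T) (L(T) = (6 + T)*T = T*(6 + T))
Y(U) = 2 (Y(U) = 2 - (U - U) = 2 - 1*0 = 2 + 0 = 2)
Y(-9)*L(A(3)) - 40 = 2*(0*(6 + 0)) - 40 = 2*(0*6) - 40 = 2*0 - 40 = 0 - 40 = -40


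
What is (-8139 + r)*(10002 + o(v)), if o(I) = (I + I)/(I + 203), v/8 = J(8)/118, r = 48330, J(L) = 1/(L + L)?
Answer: 19258957291620/47909 ≈ 4.0199e+8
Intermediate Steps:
J(L) = 1/(2*L)
v = 1/236 (v = 8*(((1/2)/8)/118) = 8*(((1/2)*(1/8))*(1/118)) = 8*((1/16)*(1/118)) = 8*(1/1888) = 1/236 ≈ 0.0042373)
o(I) = 2*I/(203 + I) (o(I) = (2*I)/(203 + I) = 2*I/(203 + I))
(-8139 + r)*(10002 + o(v)) = (-8139 + 48330)*(10002 + 2*(1/236)/(203 + 1/236)) = 40191*(10002 + 2*(1/236)/(47909/236)) = 40191*(10002 + 2*(1/236)*(236/47909)) = 40191*(10002 + 2/47909) = 40191*(479185820/47909) = 19258957291620/47909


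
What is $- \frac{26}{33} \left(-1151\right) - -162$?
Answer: $\frac{35272}{33} \approx 1068.8$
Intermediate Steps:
$- \frac{26}{33} \left(-1151\right) - -162 = \left(-26\right) \frac{1}{33} \left(-1151\right) + \left(-599 + 761\right) = \left(- \frac{26}{33}\right) \left(-1151\right) + 162 = \frac{29926}{33} + 162 = \frac{35272}{33}$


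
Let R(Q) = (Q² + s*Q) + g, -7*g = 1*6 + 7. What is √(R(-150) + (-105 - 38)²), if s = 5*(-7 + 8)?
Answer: 6*√57435/7 ≈ 205.42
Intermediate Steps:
s = 5 (s = 5*1 = 5)
g = -13/7 (g = -(1*6 + 7)/7 = -(6 + 7)/7 = -⅐*13 = -13/7 ≈ -1.8571)
R(Q) = -13/7 + Q² + 5*Q (R(Q) = (Q² + 5*Q) - 13/7 = -13/7 + Q² + 5*Q)
√(R(-150) + (-105 - 38)²) = √((-13/7 + (-150)² + 5*(-150)) + (-105 - 38)²) = √((-13/7 + 22500 - 750) + (-143)²) = √(152237/7 + 20449) = √(295380/7) = 6*√57435/7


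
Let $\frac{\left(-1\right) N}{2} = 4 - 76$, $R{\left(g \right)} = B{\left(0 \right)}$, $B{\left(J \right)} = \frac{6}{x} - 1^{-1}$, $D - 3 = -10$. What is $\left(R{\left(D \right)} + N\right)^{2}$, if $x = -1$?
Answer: $18769$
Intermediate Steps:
$D = -7$ ($D = 3 - 10 = -7$)
$B{\left(J \right)} = -7$ ($B{\left(J \right)} = \frac{6}{-1} - 1^{-1} = 6 \left(-1\right) - 1 = -6 - 1 = -7$)
$R{\left(g \right)} = -7$
$N = 144$ ($N = - 2 \left(4 - 76\right) = \left(-2\right) \left(-72\right) = 144$)
$\left(R{\left(D \right)} + N\right)^{2} = \left(-7 + 144\right)^{2} = 137^{2} = 18769$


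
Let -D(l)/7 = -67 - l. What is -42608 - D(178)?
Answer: -44323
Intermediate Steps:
D(l) = 469 + 7*l (D(l) = -7*(-67 - l) = 469 + 7*l)
-42608 - D(178) = -42608 - (469 + 7*178) = -42608 - (469 + 1246) = -42608 - 1*1715 = -42608 - 1715 = -44323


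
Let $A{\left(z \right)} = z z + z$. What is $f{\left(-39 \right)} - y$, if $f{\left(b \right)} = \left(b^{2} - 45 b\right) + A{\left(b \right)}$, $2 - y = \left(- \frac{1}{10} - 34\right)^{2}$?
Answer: $\frac{591881}{100} \approx 5918.8$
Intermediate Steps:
$A{\left(z \right)} = z + z^{2}$ ($A{\left(z \right)} = z^{2} + z = z + z^{2}$)
$y = - \frac{116081}{100}$ ($y = 2 - \left(- \frac{1}{10} - 34\right)^{2} = 2 - \left(- \frac{341}{10}\right)^{2} = 2 - \frac{116281}{100} = - \frac{116081}{100} \approx -1160.8$)
$f{\left(b \right)} = b^{2} - 45 b + b \left(1 + b\right)$ ($f{\left(b \right)} = \left(b^{2} - 45 b\right) + b \left(1 + b\right) = b^{2} - 45 b + b \left(1 + b\right)$)
$f{\left(-39 \right)} - y = 2 \left(-39\right) \left(-22 - 39\right) - - \frac{116081}{100} = 2 \left(-39\right) \left(-61\right) + \frac{116081}{100} = 4758 + \frac{116081}{100} = \frac{591881}{100}$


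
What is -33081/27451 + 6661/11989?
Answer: -213756998/329110039 ≈ -0.64950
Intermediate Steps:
-33081/27451 + 6661/11989 = -213756998/329110039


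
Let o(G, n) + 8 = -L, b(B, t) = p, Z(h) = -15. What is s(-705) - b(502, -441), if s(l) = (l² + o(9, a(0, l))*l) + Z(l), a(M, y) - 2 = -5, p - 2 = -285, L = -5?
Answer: 499408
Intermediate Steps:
p = -283 (p = 2 - 285 = -283)
b(B, t) = -283
a(M, y) = -3 (a(M, y) = 2 - 5 = -3)
o(G, n) = -3 (o(G, n) = -8 - 1*(-5) = -8 + 5 = -3)
s(l) = -15 + l² - 3*l (s(l) = (l² - 3*l) - 15 = -15 + l² - 3*l)
s(-705) - b(502, -441) = (-15 + (-705)² - 3*(-705)) - 1*(-283) = (-15 + 497025 + 2115) + 283 = 499125 + 283 = 499408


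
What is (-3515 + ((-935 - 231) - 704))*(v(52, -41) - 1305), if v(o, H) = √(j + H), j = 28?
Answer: 7027425 - 5385*I*√13 ≈ 7.0274e+6 - 19416.0*I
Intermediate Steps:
v(o, H) = √(28 + H)
(-3515 + ((-935 - 231) - 704))*(v(52, -41) - 1305) = (-3515 + ((-935 - 231) - 704))*(√(28 - 41) - 1305) = (-3515 + (-1166 - 704))*(√(-13) - 1305) = (-3515 - 1870)*(I*√13 - 1305) = -5385*(-1305 + I*√13) = 7027425 - 5385*I*√13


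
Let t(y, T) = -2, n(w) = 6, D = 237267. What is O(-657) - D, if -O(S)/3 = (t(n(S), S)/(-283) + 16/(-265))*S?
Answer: -17801718723/74995 ≈ -2.3737e+5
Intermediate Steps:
O(S) = 11994*S/74995 (O(S) = -3*(-2/(-283) + 16/(-265))*S = -3*(-2*(-1/283) + 16*(-1/265))*S = -3*(2/283 - 16/265)*S = -(-11994)*S/74995 = 11994*S/74995)
O(-657) - D = (11994/74995)*(-657) - 1*237267 = -7880058/74995 - 237267 = -17801718723/74995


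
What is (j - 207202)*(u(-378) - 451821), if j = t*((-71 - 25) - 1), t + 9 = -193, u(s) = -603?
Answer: 84878361792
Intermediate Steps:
t = -202 (t = -9 - 193 = -202)
j = 19594 (j = -202*((-71 - 25) - 1) = -202*(-96 - 1) = -202*(-97) = 19594)
(j - 207202)*(u(-378) - 451821) = (19594 - 207202)*(-603 - 451821) = -187608*(-452424) = 84878361792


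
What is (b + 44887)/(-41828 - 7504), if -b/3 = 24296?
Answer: 28001/49332 ≈ 0.56760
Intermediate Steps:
b = -72888 (b = -3*24296 = -72888)
(b + 44887)/(-41828 - 7504) = (-72888 + 44887)/(-41828 - 7504) = -28001/(-49332) = -28001*(-1/49332) = 28001/49332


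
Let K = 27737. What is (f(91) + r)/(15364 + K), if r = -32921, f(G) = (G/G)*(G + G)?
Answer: -10913/14367 ≈ -0.75959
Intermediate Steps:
f(G) = 2*G (f(G) = 1*(2*G) = 2*G)
(f(91) + r)/(15364 + K) = (2*91 - 32921)/(15364 + 27737) = (182 - 32921)/43101 = -32739*1/43101 = -10913/14367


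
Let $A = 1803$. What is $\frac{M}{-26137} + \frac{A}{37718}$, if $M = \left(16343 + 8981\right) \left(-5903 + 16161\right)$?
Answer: $- \frac{9798093218045}{985835366} \approx -9938.9$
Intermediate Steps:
$M = 259773592$ ($M = 25324 \cdot 10258 = 259773592$)
$\frac{M}{-26137} + \frac{A}{37718} = \frac{259773592}{-26137} + \frac{1803}{37718} = 259773592 \left(- \frac{1}{26137}\right) + 1803 \cdot \frac{1}{37718} = - \frac{259773592}{26137} + \frac{1803}{37718} = - \frac{9798093218045}{985835366}$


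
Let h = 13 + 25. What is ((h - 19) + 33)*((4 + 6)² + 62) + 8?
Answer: 8432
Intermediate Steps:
h = 38
((h - 19) + 33)*((4 + 6)² + 62) + 8 = ((38 - 19) + 33)*((4 + 6)² + 62) + 8 = (19 + 33)*(10² + 62) + 8 = 52*(100 + 62) + 8 = 52*162 + 8 = 8424 + 8 = 8432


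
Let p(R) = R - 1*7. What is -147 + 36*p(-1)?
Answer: -435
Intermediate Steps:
p(R) = -7 + R (p(R) = R - 7 = -7 + R)
-147 + 36*p(-1) = -147 + 36*(-7 - 1) = -147 + 36*(-8) = -147 - 288 = -435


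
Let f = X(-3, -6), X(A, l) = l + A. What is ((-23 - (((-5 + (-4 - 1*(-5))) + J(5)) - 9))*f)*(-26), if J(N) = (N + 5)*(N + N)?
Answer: -25740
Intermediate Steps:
J(N) = 2*N*(5 + N) (J(N) = (5 + N)*(2*N) = 2*N*(5 + N))
X(A, l) = A + l
f = -9 (f = -3 - 6 = -9)
((-23 - (((-5 + (-4 - 1*(-5))) + J(5)) - 9))*f)*(-26) = ((-23 - (((-5 + (-4 - 1*(-5))) + 2*5*(5 + 5)) - 9))*(-9))*(-26) = ((-23 - (((-5 + (-4 + 5)) + 2*5*10) - 9))*(-9))*(-26) = ((-23 - (((-5 + 1) + 100) - 9))*(-9))*(-26) = ((-23 - ((-4 + 100) - 9))*(-9))*(-26) = ((-23 - (96 - 9))*(-9))*(-26) = ((-23 - 1*87)*(-9))*(-26) = ((-23 - 87)*(-9))*(-26) = -110*(-9)*(-26) = 990*(-26) = -25740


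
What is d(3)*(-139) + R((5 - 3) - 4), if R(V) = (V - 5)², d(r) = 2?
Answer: -229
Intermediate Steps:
R(V) = (-5 + V)²
d(3)*(-139) + R((5 - 3) - 4) = 2*(-139) + (-5 + ((5 - 3) - 4))² = -278 + (-5 + (2 - 4))² = -278 + (-5 - 2)² = -278 + (-7)² = -278 + 49 = -229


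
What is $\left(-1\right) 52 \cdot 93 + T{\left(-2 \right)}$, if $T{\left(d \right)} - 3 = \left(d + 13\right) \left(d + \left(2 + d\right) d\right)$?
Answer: $-4855$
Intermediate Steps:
$T{\left(d \right)} = 3 + \left(13 + d\right) \left(d + d \left(2 + d\right)\right)$ ($T{\left(d \right)} = 3 + \left(d + 13\right) \left(d + \left(2 + d\right) d\right) = 3 + \left(13 + d\right) \left(d + d \left(2 + d\right)\right)$)
$\left(-1\right) 52 \cdot 93 + T{\left(-2 \right)} = \left(-1\right) 52 \cdot 93 + \left(3 + \left(-2\right)^{3} + 16 \left(-2\right)^{2} + 39 \left(-2\right)\right) = \left(-52\right) 93 + \left(3 - 8 + 16 \cdot 4 - 78\right) = -4836 + \left(3 - 8 + 64 - 78\right) = -4836 - 19 = -4855$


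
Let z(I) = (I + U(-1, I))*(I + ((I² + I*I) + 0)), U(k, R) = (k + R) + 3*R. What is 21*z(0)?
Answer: 0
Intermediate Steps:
U(k, R) = k + 4*R (U(k, R) = (R + k) + 3*R = k + 4*R)
z(I) = (-1 + 5*I)*(I + 2*I²) (z(I) = (I + (-1 + 4*I))*(I + ((I² + I*I) + 0)) = (-1 + 5*I)*(I + ((I² + I²) + 0)) = (-1 + 5*I)*(I + (2*I² + 0)) = (-1 + 5*I)*(I + 2*I²))
21*z(0) = 21*(0*(-1 + 3*0 + 10*0²)) = 21*(0*(-1 + 0 + 10*0)) = 21*(0*(-1 + 0 + 0)) = 21*(0*(-1)) = 21*0 = 0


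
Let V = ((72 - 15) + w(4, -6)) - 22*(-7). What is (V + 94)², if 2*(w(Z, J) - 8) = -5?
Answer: 385641/4 ≈ 96410.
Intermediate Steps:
w(Z, J) = 11/2 (w(Z, J) = 8 + (½)*(-5) = 8 - 5/2 = 11/2)
V = 433/2 (V = ((72 - 15) + 11/2) - 22*(-7) = (57 + 11/2) + 154 = 125/2 + 154 = 433/2 ≈ 216.50)
(V + 94)² = (433/2 + 94)² = (621/2)² = 385641/4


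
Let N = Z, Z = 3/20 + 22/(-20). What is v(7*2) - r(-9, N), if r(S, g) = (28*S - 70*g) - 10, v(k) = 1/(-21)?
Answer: 8209/42 ≈ 195.45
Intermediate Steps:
v(k) = -1/21
Z = -19/20 (Z = 3*(1/20) + 22*(-1/20) = 3/20 - 11/10 = -19/20 ≈ -0.95000)
N = -19/20 ≈ -0.95000
r(S, g) = -10 - 70*g + 28*S (r(S, g) = (-70*g + 28*S) - 10 = -10 - 70*g + 28*S)
v(7*2) - r(-9, N) = -1/21 - (-10 - 70*(-19/20) + 28*(-9)) = -1/21 - (-10 + 133/2 - 252) = -1/21 - 1*(-391/2) = -1/21 + 391/2 = 8209/42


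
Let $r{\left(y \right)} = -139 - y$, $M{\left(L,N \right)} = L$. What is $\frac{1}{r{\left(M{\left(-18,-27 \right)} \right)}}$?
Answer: $- \frac{1}{121} \approx -0.0082645$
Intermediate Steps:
$\frac{1}{r{\left(M{\left(-18,-27 \right)} \right)}} = \frac{1}{-139 - -18} = \frac{1}{-139 + 18} = \frac{1}{-121} = - \frac{1}{121}$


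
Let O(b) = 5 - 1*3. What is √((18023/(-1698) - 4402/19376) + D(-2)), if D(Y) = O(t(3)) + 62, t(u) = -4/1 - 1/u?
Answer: √899076931351746/4112556 ≈ 7.2910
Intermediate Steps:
t(u) = -4 - 1/u (t(u) = -4*1 - 1/u = -4 - 1/u)
O(b) = 2 (O(b) = 5 - 3 = 2)
D(Y) = 64 (D(Y) = 2 + 62 = 64)
√((18023/(-1698) - 4402/19376) + D(-2)) = √((18023/(-1698) - 4402/19376) + 64) = √((18023*(-1/1698) - 4402*1/19376) + 64) = √((-18023/1698 - 2201/9688) + 64) = √(-89172061/8225112 + 64) = √(437235107/8225112) = √899076931351746/4112556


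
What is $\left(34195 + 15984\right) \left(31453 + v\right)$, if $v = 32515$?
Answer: $3209850272$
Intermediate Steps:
$\left(34195 + 15984\right) \left(31453 + v\right) = \left(34195 + 15984\right) \left(31453 + 32515\right) = 50179 \cdot 63968 = 3209850272$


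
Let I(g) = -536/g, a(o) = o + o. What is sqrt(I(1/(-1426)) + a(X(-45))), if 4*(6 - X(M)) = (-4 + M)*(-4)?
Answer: 5*sqrt(30570) ≈ 874.21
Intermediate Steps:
X(M) = 2 + M (X(M) = 6 - (-4 + M)*(-4)/4 = 6 - (16 - 4*M)/4 = 6 + (-4 + M) = 2 + M)
a(o) = 2*o
sqrt(I(1/(-1426)) + a(X(-45))) = sqrt(-536/(1/(-1426)) + 2*(2 - 45)) = sqrt(-536/(-1/1426) + 2*(-43)) = sqrt(-536*(-1426) - 86) = sqrt(764336 - 86) = sqrt(764250) = 5*sqrt(30570)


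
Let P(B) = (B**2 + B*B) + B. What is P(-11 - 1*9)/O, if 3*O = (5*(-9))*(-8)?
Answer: 13/2 ≈ 6.5000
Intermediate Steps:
P(B) = B + 2*B**2 (P(B) = (B**2 + B**2) + B = 2*B**2 + B = B + 2*B**2)
O = 120 (O = ((5*(-9))*(-8))/3 = (-45*(-8))/3 = (1/3)*360 = 120)
P(-11 - 1*9)/O = ((-11 - 1*9)*(1 + 2*(-11 - 1*9)))/120 = ((-11 - 9)*(1 + 2*(-11 - 9)))*(1/120) = -20*(1 + 2*(-20))*(1/120) = -20*(1 - 40)*(1/120) = -20*(-39)*(1/120) = 780*(1/120) = 13/2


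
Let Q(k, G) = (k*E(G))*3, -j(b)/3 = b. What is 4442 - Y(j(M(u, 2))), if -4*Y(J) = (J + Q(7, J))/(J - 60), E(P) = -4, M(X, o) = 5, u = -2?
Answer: 444233/100 ≈ 4442.3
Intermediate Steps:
j(b) = -3*b
Q(k, G) = -12*k (Q(k, G) = (k*(-4))*3 = -4*k*3 = -12*k)
Y(J) = -(-84 + J)/(4*(-60 + J)) (Y(J) = -(J - 12*7)/(4*(J - 60)) = -(J - 84)/(4*(-60 + J)) = -(-84 + J)/(4*(-60 + J)))
4442 - Y(j(M(u, 2))) = 4442 - (84 - (-3)*5)/(4*(-60 - 3*5)) = 4442 - (84 - 1*(-15))/(4*(-60 - 15)) = 4442 - (84 + 15)/(4*(-75)) = 4442 - (-1)*99/(4*75) = 4442 - 1*(-33/100) = 4442 + 33/100 = 444233/100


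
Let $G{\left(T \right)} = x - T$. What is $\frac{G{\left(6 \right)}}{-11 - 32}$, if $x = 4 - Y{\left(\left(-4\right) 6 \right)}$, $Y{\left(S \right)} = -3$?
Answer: $- \frac{1}{43} \approx -0.023256$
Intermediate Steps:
$x = 7$ ($x = 4 - -3 = 4 + 3 = 7$)
$G{\left(T \right)} = 7 - T$
$\frac{G{\left(6 \right)}}{-11 - 32} = \frac{7 - 6}{-11 - 32} = \frac{7 - 6}{-43} = 1 \left(- \frac{1}{43}\right) = - \frac{1}{43}$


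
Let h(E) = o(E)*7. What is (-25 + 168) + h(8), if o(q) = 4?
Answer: 171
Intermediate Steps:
h(E) = 28 (h(E) = 4*7 = 28)
(-25 + 168) + h(8) = (-25 + 168) + 28 = 143 + 28 = 171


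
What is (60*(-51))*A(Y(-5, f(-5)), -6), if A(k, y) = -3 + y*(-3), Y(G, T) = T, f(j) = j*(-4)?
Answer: -45900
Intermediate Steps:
f(j) = -4*j
A(k, y) = -3 - 3*y
(60*(-51))*A(Y(-5, f(-5)), -6) = (60*(-51))*(-3 - 3*(-6)) = -3060*(-3 + 18) = -3060*15 = -45900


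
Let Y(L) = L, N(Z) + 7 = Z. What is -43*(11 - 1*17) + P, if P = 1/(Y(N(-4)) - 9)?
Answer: 5159/20 ≈ 257.95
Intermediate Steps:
N(Z) = -7 + Z
P = -1/20 (P = 1/((-7 - 4) - 9) = 1/(-11 - 9) = 1/(-20) = -1/20 ≈ -0.050000)
-43*(11 - 1*17) + P = -43*(11 - 1*17) - 1/20 = -43*(11 - 17) - 1/20 = -43*(-6) - 1/20 = 258 - 1/20 = 5159/20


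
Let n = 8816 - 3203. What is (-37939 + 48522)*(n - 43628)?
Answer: -402312745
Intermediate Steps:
n = 5613
(-37939 + 48522)*(n - 43628) = (-37939 + 48522)*(5613 - 43628) = 10583*(-38015) = -402312745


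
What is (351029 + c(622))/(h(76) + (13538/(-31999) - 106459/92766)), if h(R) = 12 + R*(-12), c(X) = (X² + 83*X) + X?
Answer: -2345529110356674/2676239758249 ≈ -876.43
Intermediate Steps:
c(X) = X² + 84*X
h(R) = 12 - 12*R
(351029 + c(622))/(h(76) + (13538/(-31999) - 106459/92766)) = (351029 + 622*(84 + 622))/((12 - 12*76) + (13538/(-31999) - 106459/92766)) = (351029 + 622*706)/((12 - 912) + (13538*(-1/31999) - 106459*1/92766)) = (351029 + 439132)/(-900 + (-13538/31999 - 106459/92766)) = 790161/(-900 - 4662447649/2968419234) = 790161/(-2676239758249/2968419234) = 790161*(-2968419234/2676239758249) = -2345529110356674/2676239758249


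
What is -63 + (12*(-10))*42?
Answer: -5103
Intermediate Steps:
-63 + (12*(-10))*42 = -63 - 120*42 = -63 - 5040 = -5103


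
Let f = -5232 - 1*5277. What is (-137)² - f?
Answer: 29278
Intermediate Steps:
f = -10509 (f = -5232 - 5277 = -10509)
(-137)² - f = (-137)² - 1*(-10509) = 18769 + 10509 = 29278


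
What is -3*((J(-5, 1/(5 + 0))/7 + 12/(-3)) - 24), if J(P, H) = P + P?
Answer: 618/7 ≈ 88.286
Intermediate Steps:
J(P, H) = 2*P
-3*((J(-5, 1/(5 + 0))/7 + 12/(-3)) - 24) = -3*(((2*(-5))/7 + 12/(-3)) - 24) = -3*((-10*1/7 + 12*(-1/3)) - 24) = -3*((-10/7 - 4) - 24) = -3*(-38/7 - 24) = -3*(-206/7) = 618/7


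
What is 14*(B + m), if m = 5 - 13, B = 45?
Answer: 518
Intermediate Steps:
m = -8
14*(B + m) = 14*(45 - 8) = 14*37 = 518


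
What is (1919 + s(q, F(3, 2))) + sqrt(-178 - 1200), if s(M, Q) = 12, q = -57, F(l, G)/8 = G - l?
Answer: 1931 + I*sqrt(1378) ≈ 1931.0 + 37.121*I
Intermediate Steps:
F(l, G) = -8*l + 8*G (F(l, G) = 8*(G - l) = -8*l + 8*G)
(1919 + s(q, F(3, 2))) + sqrt(-178 - 1200) = (1919 + 12) + sqrt(-178 - 1200) = 1931 + sqrt(-1378) = 1931 + I*sqrt(1378)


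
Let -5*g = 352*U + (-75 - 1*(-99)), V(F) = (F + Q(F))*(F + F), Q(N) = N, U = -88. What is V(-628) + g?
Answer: 7918632/5 ≈ 1.5837e+6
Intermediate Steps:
V(F) = 4*F² (V(F) = (F + F)*(F + F) = (2*F)*(2*F) = 4*F²)
g = 30952/5 (g = -(352*(-88) + (-75 - 1*(-99)))/5 = -(-30976 + (-75 + 99))/5 = -(-30976 + 24)/5 = -⅕*(-30952) = 30952/5 ≈ 6190.4)
V(-628) + g = 4*(-628)² + 30952/5 = 4*394384 + 30952/5 = 1577536 + 30952/5 = 7918632/5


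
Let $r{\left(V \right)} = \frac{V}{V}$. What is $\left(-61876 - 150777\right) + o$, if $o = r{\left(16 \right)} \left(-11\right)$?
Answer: $-212664$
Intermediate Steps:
$r{\left(V \right)} = 1$
$o = -11$ ($o = 1 \left(-11\right) = -11$)
$\left(-61876 - 150777\right) + o = \left(-61876 - 150777\right) - 11 = -212653 - 11 = -212664$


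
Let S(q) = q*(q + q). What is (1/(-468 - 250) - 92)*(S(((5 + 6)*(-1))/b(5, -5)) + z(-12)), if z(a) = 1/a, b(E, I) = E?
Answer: -63392701/71800 ≈ -882.91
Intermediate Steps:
S(q) = 2*q² (S(q) = q*(2*q) = 2*q²)
(1/(-468 - 250) - 92)*(S(((5 + 6)*(-1))/b(5, -5)) + z(-12)) = (1/(-468 - 250) - 92)*(2*(((5 + 6)*(-1))/5)² + 1/(-12)) = (1/(-718) - 92)*(2*((11*(-1))*(⅕))² - 1/12) = (-1/718 - 92)*(2*(-11*⅕)² - 1/12) = -66057*(2*(-11/5)² - 1/12)/718 = -66057*(2*(121/25) - 1/12)/718 = -66057*(242/25 - 1/12)/718 = -66057/718*2879/300 = -63392701/71800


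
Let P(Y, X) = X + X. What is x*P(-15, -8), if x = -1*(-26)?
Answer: -416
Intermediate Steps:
P(Y, X) = 2*X
x = 26
x*P(-15, -8) = 26*(2*(-8)) = 26*(-16) = -416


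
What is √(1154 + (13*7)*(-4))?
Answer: √790 ≈ 28.107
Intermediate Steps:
√(1154 + (13*7)*(-4)) = √(1154 + 91*(-4)) = √(1154 - 364) = √790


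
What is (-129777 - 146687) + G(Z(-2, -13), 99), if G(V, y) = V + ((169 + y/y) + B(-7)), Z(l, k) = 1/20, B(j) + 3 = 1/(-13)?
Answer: -71837227/260 ≈ -2.7630e+5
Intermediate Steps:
B(j) = -40/13 (B(j) = -3 + 1/(-13) = -3 - 1/13 = -40/13)
Z(l, k) = 1/20
G(V, y) = 2170/13 + V (G(V, y) = V + ((169 + y/y) - 40/13) = V + ((169 + 1) - 40/13) = V + (170 - 40/13) = V + 2170/13 = 2170/13 + V)
(-129777 - 146687) + G(Z(-2, -13), 99) = (-129777 - 146687) + (2170/13 + 1/20) = -276464 + 43413/260 = -71837227/260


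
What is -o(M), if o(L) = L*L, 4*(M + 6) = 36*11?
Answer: -8649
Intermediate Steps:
M = 93 (M = -6 + (36*11)/4 = -6 + (1/4)*396 = -6 + 99 = 93)
o(L) = L**2
-o(M) = -1*93**2 = -1*8649 = -8649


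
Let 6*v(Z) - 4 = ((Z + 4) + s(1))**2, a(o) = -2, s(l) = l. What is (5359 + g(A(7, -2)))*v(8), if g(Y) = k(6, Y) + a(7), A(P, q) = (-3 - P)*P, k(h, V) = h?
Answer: 927799/6 ≈ 1.5463e+5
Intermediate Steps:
A(P, q) = P*(-3 - P)
g(Y) = 4 (g(Y) = 6 - 2 = 4)
v(Z) = 2/3 + (5 + Z)**2/6 (v(Z) = 2/3 + ((Z + 4) + 1)**2/6 = 2/3 + ((4 + Z) + 1)**2/6 = 2/3 + (5 + Z)**2/6)
(5359 + g(A(7, -2)))*v(8) = (5359 + 4)*(2/3 + (5 + 8)**2/6) = 5363*(2/3 + (1/6)*13**2) = 5363*(2/3 + (1/6)*169) = 5363*(2/3 + 169/6) = 5363*(173/6) = 927799/6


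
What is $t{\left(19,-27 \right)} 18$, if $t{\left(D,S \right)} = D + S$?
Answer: $-144$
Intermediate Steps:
$t{\left(19,-27 \right)} 18 = \left(19 - 27\right) 18 = \left(-8\right) 18 = -144$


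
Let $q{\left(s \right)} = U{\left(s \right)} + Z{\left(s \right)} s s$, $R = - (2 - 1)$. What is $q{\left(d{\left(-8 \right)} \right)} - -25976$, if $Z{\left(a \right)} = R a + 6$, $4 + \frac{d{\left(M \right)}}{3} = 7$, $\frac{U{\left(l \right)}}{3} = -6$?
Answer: $25715$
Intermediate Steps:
$R = -1$ ($R = \left(-1\right) 1 = -1$)
$U{\left(l \right)} = -18$ ($U{\left(l \right)} = 3 \left(-6\right) = -18$)
$d{\left(M \right)} = 9$ ($d{\left(M \right)} = -12 + 3 \cdot 7 = -12 + 21 = 9$)
$Z{\left(a \right)} = 6 - a$ ($Z{\left(a \right)} = - a + 6 = 6 - a$)
$q{\left(s \right)} = -18 + s^{2} \left(6 - s\right)$ ($q{\left(s \right)} = -18 + \left(6 - s\right) s s = -18 + s \left(6 - s\right) s = -18 + s^{2} \left(6 - s\right)$)
$q{\left(d{\left(-8 \right)} \right)} - -25976 = \left(-18 + 9^{2} \left(6 - 9\right)\right) - -25976 = \left(-18 + 81 \left(6 - 9\right)\right) + 25976 = \left(-18 + 81 \left(-3\right)\right) + 25976 = \left(-18 - 243\right) + 25976 = -261 + 25976 = 25715$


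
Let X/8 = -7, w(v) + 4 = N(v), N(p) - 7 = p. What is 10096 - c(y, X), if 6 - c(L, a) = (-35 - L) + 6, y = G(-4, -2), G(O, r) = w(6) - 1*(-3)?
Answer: 10049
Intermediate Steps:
N(p) = 7 + p
w(v) = 3 + v (w(v) = -4 + (7 + v) = 3 + v)
X = -56 (X = 8*(-7) = -56)
G(O, r) = 12 (G(O, r) = (3 + 6) - 1*(-3) = 9 + 3 = 12)
y = 12
c(L, a) = 35 + L (c(L, a) = 6 - ((-35 - L) + 6) = 6 - (-29 - L) = 6 + (29 + L) = 35 + L)
10096 - c(y, X) = 10096 - (35 + 12) = 10096 - 1*47 = 10096 - 47 = 10049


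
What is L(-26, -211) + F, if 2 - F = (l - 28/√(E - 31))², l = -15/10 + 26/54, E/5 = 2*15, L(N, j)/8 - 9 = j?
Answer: -80387225/49572 - 220*√119/459 ≈ -1626.9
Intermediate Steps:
L(N, j) = 72 + 8*j
E = 150 (E = 5*(2*15) = 5*30 = 150)
l = -55/54 (l = -15*⅒ + 26*(1/54) = -3/2 + 13/27 = -55/54 ≈ -1.0185)
F = 2 - (-55/54 - 4*√119/17)² (F = 2 - (-55/54 - 28/√(150 - 31))² = 2 - (-55/54 - 28*√119/119)² = 2 - (-55/54 - 4*√119/17)² ≈ -10.854)
L(-26, -211) + F = (72 + 8*(-211)) + (-278873/49572 - 220*√119/459) = (72 - 1688) + (-278873/49572 - 220*√119/459) = -1616 + (-278873/49572 - 220*√119/459) = -80387225/49572 - 220*√119/459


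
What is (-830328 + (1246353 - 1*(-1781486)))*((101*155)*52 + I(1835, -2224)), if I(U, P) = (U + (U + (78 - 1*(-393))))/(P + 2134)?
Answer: 160992422526349/90 ≈ 1.7888e+12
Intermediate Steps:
I(U, P) = (471 + 2*U)/(2134 + P) (I(U, P) = (U + (U + (78 + 393)))/(2134 + P) = (U + (U + 471))/(2134 + P) = (U + (471 + U))/(2134 + P) = (471 + 2*U)/(2134 + P))
(-830328 + (1246353 - 1*(-1781486)))*((101*155)*52 + I(1835, -2224)) = (-830328 + (1246353 - 1*(-1781486)))*((101*155)*52 + (471 + 2*1835)/(2134 - 2224)) = (-830328 + (1246353 + 1781486))*(15655*52 + (471 + 3670)/(-90)) = (-830328 + 3027839)*(814060 - 1/90*4141) = 2197511*(814060 - 4141/90) = 2197511*(73261259/90) = 160992422526349/90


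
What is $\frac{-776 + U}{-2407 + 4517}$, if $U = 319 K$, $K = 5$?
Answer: $\frac{819}{2110} \approx 0.38815$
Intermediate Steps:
$U = 1595$ ($U = 319 \cdot 5 = 1595$)
$\frac{-776 + U}{-2407 + 4517} = \frac{-776 + 1595}{-2407 + 4517} = \frac{819}{2110}$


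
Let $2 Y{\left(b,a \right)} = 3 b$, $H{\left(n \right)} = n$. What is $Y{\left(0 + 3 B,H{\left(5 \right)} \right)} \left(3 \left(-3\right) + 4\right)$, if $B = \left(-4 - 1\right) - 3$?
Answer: $180$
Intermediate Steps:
$B = -8$ ($B = -5 - 3 = -8$)
$Y{\left(b,a \right)} = \frac{3 b}{2}$
$Y{\left(0 + 3 B,H{\left(5 \right)} \right)} \left(3 \left(-3\right) + 4\right) = \frac{3 \left(0 + 3 \left(-8\right)\right)}{2} \left(3 \left(-3\right) + 4\right) = \frac{3 \left(0 - 24\right)}{2} \left(-9 + 4\right) = \frac{3}{2} \left(-24\right) \left(-5\right) = \left(-36\right) \left(-5\right) = 180$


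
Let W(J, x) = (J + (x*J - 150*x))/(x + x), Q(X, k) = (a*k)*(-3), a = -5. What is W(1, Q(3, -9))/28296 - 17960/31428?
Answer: -106362013/185268060 ≈ -0.57410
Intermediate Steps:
Q(X, k) = 15*k (Q(X, k) = -5*k*(-3) = 15*k)
W(J, x) = (J - 150*x + J*x)/(2*x) (W(J, x) = (J + (J*x - 150*x))/((2*x)) = (J + (-150*x + J*x))*(1/(2*x)) = (J - 150*x + J*x)*(1/(2*x)) = (J - 150*x + J*x)/(2*x))
W(1, Q(3, -9))/28296 - 17960/31428 = ((1 + (15*(-9))*(-150 + 1))/(2*((15*(-9)))))/28296 - 17960/31428 = ((½)*(1 - 135*(-149))/(-135))*(1/28296) - 17960*1/31428 = ((½)*(-1/135)*(1 + 20115))*(1/28296) - 4490/7857 = ((½)*(-1/135)*20116)*(1/28296) - 4490/7857 = -10058/135*1/28296 - 4490/7857 = -5029/1909980 - 4490/7857 = -106362013/185268060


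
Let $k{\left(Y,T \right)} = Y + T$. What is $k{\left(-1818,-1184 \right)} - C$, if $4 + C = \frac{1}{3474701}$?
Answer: $- \frac{10417153599}{3474701} \approx -2998.0$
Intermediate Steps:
$k{\left(Y,T \right)} = T + Y$
$C = - \frac{13898803}{3474701}$ ($C = -4 + \frac{1}{3474701} = - \frac{13898803}{3474701} \approx -4.0$)
$k{\left(-1818,-1184 \right)} - C = \left(-1184 - 1818\right) - - \frac{13898803}{3474701} = -3002 + \frac{13898803}{3474701} = - \frac{10417153599}{3474701}$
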